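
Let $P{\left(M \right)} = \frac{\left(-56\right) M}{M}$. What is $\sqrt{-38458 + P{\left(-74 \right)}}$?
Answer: $7 i \sqrt{786} \approx 196.25 i$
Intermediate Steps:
$P{\left(M \right)} = -56$
$\sqrt{-38458 + P{\left(-74 \right)}} = \sqrt{-38458 - 56} = \sqrt{-38514} = 7 i \sqrt{786}$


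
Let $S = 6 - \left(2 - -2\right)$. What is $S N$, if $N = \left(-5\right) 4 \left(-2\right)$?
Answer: $80$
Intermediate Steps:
$S = 2$ ($S = 6 - \left(2 + 2\right) = 6 - 4 = 2$)
$N = 40$ ($N = \left(-20\right) \left(-2\right) = 40$)
$S N = 2 \cdot 40 = 80$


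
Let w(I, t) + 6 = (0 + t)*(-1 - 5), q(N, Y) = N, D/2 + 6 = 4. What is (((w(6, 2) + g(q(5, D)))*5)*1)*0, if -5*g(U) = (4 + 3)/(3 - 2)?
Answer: 0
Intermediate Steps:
D = -4 (D = -12 + 2*4 = -12 + 8 = -4)
w(I, t) = -6 - 6*t (w(I, t) = -6 + (0 + t)*(-1 - 5) = -6 + t*(-6) = -6 - 6*t)
g(U) = -7/5 (g(U) = -(4 + 3)/(5*(3 - 2)) = -7/(5*1) = -7/5)
(((w(6, 2) + g(q(5, D)))*5)*1)*0 = ((((-6 - 6*2) - 7/5)*5)*1)*0 = ((((-6 - 12) - 7/5)*5)*1)*0 = (((-18 - 7/5)*5)*1)*0 = (-97/5*5*1)*0 = -97*1*0 = -97*0 = 0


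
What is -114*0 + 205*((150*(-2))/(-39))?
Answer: 20500/13 ≈ 1576.9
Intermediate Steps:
-114*0 + 205*((150*(-2))/(-39)) = 0 + 205*(-300*(-1/39)) = 0 + 205*(100/13) = 0 + 20500/13 = 20500/13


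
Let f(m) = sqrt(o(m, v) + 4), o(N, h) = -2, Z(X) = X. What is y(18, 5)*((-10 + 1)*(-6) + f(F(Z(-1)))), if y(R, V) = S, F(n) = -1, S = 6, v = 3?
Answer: 324 + 6*sqrt(2) ≈ 332.49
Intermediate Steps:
y(R, V) = 6
f(m) = sqrt(2) (f(m) = sqrt(-2 + 4) = sqrt(2))
y(18, 5)*((-10 + 1)*(-6) + f(F(Z(-1)))) = 6*((-10 + 1)*(-6) + sqrt(2)) = 6*(-9*(-6) + sqrt(2)) = 6*(54 + sqrt(2)) = 324 + 6*sqrt(2)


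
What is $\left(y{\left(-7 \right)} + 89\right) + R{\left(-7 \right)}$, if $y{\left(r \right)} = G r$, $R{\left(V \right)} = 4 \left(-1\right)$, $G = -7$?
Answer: $134$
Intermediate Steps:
$R{\left(V \right)} = -4$
$y{\left(r \right)} = - 7 r$
$\left(y{\left(-7 \right)} + 89\right) + R{\left(-7 \right)} = \left(\left(-7\right) \left(-7\right) + 89\right) - 4 = \left(49 + 89\right) - 4 = 138 - 4 = 134$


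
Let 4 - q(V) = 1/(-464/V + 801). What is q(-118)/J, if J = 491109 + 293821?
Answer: 37981/7455422126 ≈ 5.0944e-6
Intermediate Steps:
J = 784930
q(V) = 4 - 1/(801 - 464/V) (q(V) = 4 - 1/(-464/V + 801) = 4 - 1/(801 - 464/V))
q(-118)/J = ((-1856 + 3203*(-118))/(-464 + 801*(-118)))/784930 = ((-1856 - 377954)/(-464 - 94518))*(1/784930) = (-379810/(-94982))*(1/784930) = -1/94982*(-379810)*(1/784930) = (189905/47491)*(1/784930) = 37981/7455422126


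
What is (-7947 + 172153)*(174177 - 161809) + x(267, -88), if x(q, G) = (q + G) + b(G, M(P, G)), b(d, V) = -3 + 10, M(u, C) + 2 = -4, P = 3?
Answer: 2030899994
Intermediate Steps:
M(u, C) = -6 (M(u, C) = -2 - 4 = -6)
b(d, V) = 7
x(q, G) = 7 + G + q (x(q, G) = (q + G) + 7 = (G + q) + 7 = 7 + G + q)
(-7947 + 172153)*(174177 - 161809) + x(267, -88) = (-7947 + 172153)*(174177 - 161809) + (7 - 88 + 267) = 164206*12368 + 186 = 2030899808 + 186 = 2030899994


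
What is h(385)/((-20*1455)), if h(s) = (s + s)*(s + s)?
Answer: -5929/291 ≈ -20.375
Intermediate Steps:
h(s) = 4*s**2 (h(s) = (2*s)*(2*s) = 4*s**2)
h(385)/((-20*1455)) = (4*385**2)/((-20*1455)) = (4*148225)/(-29100) = 592900*(-1/29100) = -5929/291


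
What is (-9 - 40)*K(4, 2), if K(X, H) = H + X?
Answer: -294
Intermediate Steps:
(-9 - 40)*K(4, 2) = (-9 - 40)*(2 + 4) = -49*6 = -294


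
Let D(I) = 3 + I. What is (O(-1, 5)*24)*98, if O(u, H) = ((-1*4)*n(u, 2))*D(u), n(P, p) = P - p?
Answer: 56448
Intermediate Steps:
O(u, H) = (3 + u)*(8 - 4*u) (O(u, H) = ((-1*4)*(u - 1*2))*(3 + u) = (-4*(u - 2))*(3 + u) = (-4*(-2 + u))*(3 + u) = (8 - 4*u)*(3 + u) = (3 + u)*(8 - 4*u))
(O(-1, 5)*24)*98 = ((24 - 4*(-1) - 4*(-1)**2)*24)*98 = ((24 + 4 - 4*1)*24)*98 = ((24 + 4 - 4)*24)*98 = (24*24)*98 = 576*98 = 56448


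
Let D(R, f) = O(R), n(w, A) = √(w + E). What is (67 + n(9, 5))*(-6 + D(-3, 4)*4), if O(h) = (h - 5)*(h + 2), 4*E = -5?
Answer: 1742 + 13*√31 ≈ 1814.4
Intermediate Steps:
E = -5/4 (E = (¼)*(-5) = -5/4 ≈ -1.2500)
O(h) = (-5 + h)*(2 + h)
n(w, A) = √(-5/4 + w) (n(w, A) = √(w - 5/4) = √(-5/4 + w))
D(R, f) = -10 + R² - 3*R
(67 + n(9, 5))*(-6 + D(-3, 4)*4) = (67 + √(-5 + 4*9)/2)*(-6 + (-10 + (-3)² - 3*(-3))*4) = (67 + √(-5 + 36)/2)*(-6 + (-10 + 9 + 9)*4) = (67 + √31/2)*(-6 + 8*4) = (67 + √31/2)*(-6 + 32) = (67 + √31/2)*26 = 1742 + 13*√31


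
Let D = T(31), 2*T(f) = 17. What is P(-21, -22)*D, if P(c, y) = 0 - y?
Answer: 187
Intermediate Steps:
T(f) = 17/2 (T(f) = (1/2)*17 = 17/2)
P(c, y) = -y
D = 17/2 ≈ 8.5000
P(-21, -22)*D = -1*(-22)*(17/2) = 22*(17/2) = 187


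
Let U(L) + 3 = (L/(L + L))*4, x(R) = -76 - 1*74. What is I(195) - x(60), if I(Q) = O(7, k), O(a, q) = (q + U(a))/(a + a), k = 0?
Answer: 2099/14 ≈ 149.93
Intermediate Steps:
x(R) = -150 (x(R) = -76 - 74 = -150)
U(L) = -1 (U(L) = -3 + (L/(L + L))*4 = -3 + (L/((2*L)))*4 = -3 + (L*(1/(2*L)))*4 = -3 + (1/2)*4 = -3 + 2 = -1)
O(a, q) = (-1 + q)/(2*a) (O(a, q) = (q - 1)/(a + a) = (-1 + q)/((2*a)) = (-1 + q)*(1/(2*a)) = (-1 + q)/(2*a))
I(Q) = -1/14 (I(Q) = (1/2)*(-1 + 0)/7 = (1/2)*(1/7)*(-1) = -1/14)
I(195) - x(60) = -1/14 - 1*(-150) = -1/14 + 150 = 2099/14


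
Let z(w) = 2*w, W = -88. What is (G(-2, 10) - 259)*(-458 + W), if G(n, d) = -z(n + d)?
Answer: 150150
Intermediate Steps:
G(n, d) = -2*d - 2*n (G(n, d) = -2*(n + d) = -2*(d + n) = -(2*d + 2*n) = -2*d - 2*n)
(G(-2, 10) - 259)*(-458 + W) = ((-2*10 - 2*(-2)) - 259)*(-458 - 88) = ((-20 + 4) - 259)*(-546) = (-16 - 259)*(-546) = -275*(-546) = 150150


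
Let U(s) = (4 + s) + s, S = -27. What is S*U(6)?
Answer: -432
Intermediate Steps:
U(s) = 4 + 2*s
S*U(6) = -27*(4 + 2*6) = -27*(4 + 12) = -27*16 = -432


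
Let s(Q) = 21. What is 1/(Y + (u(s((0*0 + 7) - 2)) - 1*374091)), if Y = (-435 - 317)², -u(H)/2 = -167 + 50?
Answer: 1/191647 ≈ 5.2179e-6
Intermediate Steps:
u(H) = 234 (u(H) = -2*(-167 + 50) = -2*(-117) = 234)
Y = 565504 (Y = (-752)² = 565504)
1/(Y + (u(s((0*0 + 7) - 2)) - 1*374091)) = 1/(565504 + (234 - 1*374091)) = 1/(565504 + (234 - 374091)) = 1/(565504 - 373857) = 1/191647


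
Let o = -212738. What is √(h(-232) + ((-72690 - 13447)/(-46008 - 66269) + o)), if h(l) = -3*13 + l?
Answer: 2*I*√671302087798903/112277 ≈ 461.53*I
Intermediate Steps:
h(l) = -39 + l
√(h(-232) + ((-72690 - 13447)/(-46008 - 66269) + o)) = √((-39 - 232) + ((-72690 - 13447)/(-46008 - 66269) - 212738)) = √(-271 + (-86137/(-112277) - 212738)) = √(-271 + (-86137*(-1/112277) - 212738)) = √(-271 + (86137/112277 - 212738)) = √(-271 - 23885498289/112277) = √(-23915925356/112277) = 2*I*√671302087798903/112277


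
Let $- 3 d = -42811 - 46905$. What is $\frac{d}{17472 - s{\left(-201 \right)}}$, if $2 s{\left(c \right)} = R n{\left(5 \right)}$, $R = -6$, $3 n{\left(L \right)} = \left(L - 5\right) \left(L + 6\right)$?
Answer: $\frac{22429}{13104} \approx 1.7116$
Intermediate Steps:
$n{\left(L \right)} = \frac{\left(-5 + L\right) \left(6 + L\right)}{3}$ ($n{\left(L \right)} = \frac{\left(L - 5\right) \left(L + 6\right)}{3} = \frac{\left(-5 + L\right) \left(6 + L\right)}{3}$)
$s{\left(c \right)} = 0$ ($s{\left(c \right)} = \frac{\left(-6\right) \left(-10 + \frac{1}{3} \cdot 5 + \frac{5^{2}}{3}\right)}{2} = \frac{\left(-6\right) \left(-10 + \frac{5}{3} + \frac{1}{3} \cdot 25\right)}{2} = \frac{\left(-6\right) \left(-10 + \frac{5}{3} + \frac{25}{3}\right)}{2} = \frac{\left(-6\right) 0}{2} = \frac{1}{2} \cdot 0 = 0$)
$d = \frac{89716}{3}$ ($d = - \frac{-42811 - 46905}{3} = \left(- \frac{1}{3}\right) \left(-89716\right) = \frac{89716}{3} \approx 29905.0$)
$\frac{d}{17472 - s{\left(-201 \right)}} = \frac{89716}{3 \left(17472 - 0\right)} = \frac{89716}{3 \left(17472 + 0\right)} = \frac{89716}{3 \cdot 17472} = \frac{89716}{3} \cdot \frac{1}{17472} = \frac{22429}{13104}$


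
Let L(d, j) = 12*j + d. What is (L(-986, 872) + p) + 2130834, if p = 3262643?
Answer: 5402955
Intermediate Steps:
L(d, j) = d + 12*j
(L(-986, 872) + p) + 2130834 = ((-986 + 12*872) + 3262643) + 2130834 = ((-986 + 10464) + 3262643) + 2130834 = (9478 + 3262643) + 2130834 = 3272121 + 2130834 = 5402955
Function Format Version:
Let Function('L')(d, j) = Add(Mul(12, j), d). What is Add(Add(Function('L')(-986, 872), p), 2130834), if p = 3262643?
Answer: 5402955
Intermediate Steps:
Function('L')(d, j) = Add(d, Mul(12, j))
Add(Add(Function('L')(-986, 872), p), 2130834) = Add(Add(Add(-986, Mul(12, 872)), 3262643), 2130834) = Add(Add(Add(-986, 10464), 3262643), 2130834) = Add(Add(9478, 3262643), 2130834) = Add(3272121, 2130834) = 5402955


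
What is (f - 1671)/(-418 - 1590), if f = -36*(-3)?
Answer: 1563/2008 ≈ 0.77839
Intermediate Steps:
f = 108
(f - 1671)/(-418 - 1590) = (108 - 1671)/(-418 - 1590) = -1563/(-2008) = -1563*(-1/2008) = 1563/2008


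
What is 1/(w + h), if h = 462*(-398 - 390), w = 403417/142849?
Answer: -20407/7429233161 ≈ -2.7469e-6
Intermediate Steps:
w = 57631/20407 (w = 403417*(1/142849) = 57631/20407 ≈ 2.8241)
h = -364056 (h = 462*(-788) = -364056)
1/(w + h) = 1/(57631/20407 - 364056) = 1/(-7429233161/20407) = -20407/7429233161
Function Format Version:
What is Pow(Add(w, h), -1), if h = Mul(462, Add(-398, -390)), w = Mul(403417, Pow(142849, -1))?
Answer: Rational(-20407, 7429233161) ≈ -2.7469e-6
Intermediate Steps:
w = Rational(57631, 20407) (w = Mul(403417, Rational(1, 142849)) = Rational(57631, 20407) ≈ 2.8241)
h = -364056 (h = Mul(462, -788) = -364056)
Pow(Add(w, h), -1) = Pow(Add(Rational(57631, 20407), -364056), -1) = Pow(Rational(-7429233161, 20407), -1) = Rational(-20407, 7429233161)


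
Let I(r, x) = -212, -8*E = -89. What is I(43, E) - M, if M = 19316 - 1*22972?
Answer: 3444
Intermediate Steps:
E = 89/8 (E = -1/8*(-89) = 89/8 ≈ 11.125)
M = -3656 (M = 19316 - 22972 = -3656)
I(43, E) - M = -212 - 1*(-3656) = -212 + 3656 = 3444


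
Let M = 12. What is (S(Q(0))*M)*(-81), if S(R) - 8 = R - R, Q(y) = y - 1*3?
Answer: -7776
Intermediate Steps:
Q(y) = -3 + y (Q(y) = y - 3 = -3 + y)
S(R) = 8 (S(R) = 8 + (R - R) = 8 + 0 = 8)
(S(Q(0))*M)*(-81) = (8*12)*(-81) = 96*(-81) = -7776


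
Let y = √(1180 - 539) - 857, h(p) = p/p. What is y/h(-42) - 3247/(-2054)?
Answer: -1757031/2054 + √641 ≈ -830.10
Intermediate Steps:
h(p) = 1
y = -857 + √641 (y = √641 - 857 = -857 + √641 ≈ -831.68)
y/h(-42) - 3247/(-2054) = (-857 + √641)/1 - 3247/(-2054) = (-857 + √641)*1 - 3247*(-1/2054) = (-857 + √641) + 3247/2054 = -1757031/2054 + √641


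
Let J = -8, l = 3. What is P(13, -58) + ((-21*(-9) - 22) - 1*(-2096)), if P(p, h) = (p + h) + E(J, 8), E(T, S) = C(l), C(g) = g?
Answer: 2221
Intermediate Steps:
E(T, S) = 3
P(p, h) = 3 + h + p (P(p, h) = (p + h) + 3 = (h + p) + 3 = 3 + h + p)
P(13, -58) + ((-21*(-9) - 22) - 1*(-2096)) = (3 - 58 + 13) + ((-21*(-9) - 22) - 1*(-2096)) = -42 + ((189 - 22) + 2096) = -42 + (167 + 2096) = -42 + 2263 = 2221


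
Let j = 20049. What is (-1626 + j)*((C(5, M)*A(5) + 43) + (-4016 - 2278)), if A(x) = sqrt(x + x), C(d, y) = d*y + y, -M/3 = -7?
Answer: -115162173 + 2321298*sqrt(10) ≈ -1.0782e+8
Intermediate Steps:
M = 21 (M = -3*(-7) = 21)
C(d, y) = y + d*y
A(x) = sqrt(2)*sqrt(x) (A(x) = sqrt(2*x) = sqrt(2)*sqrt(x))
(-1626 + j)*((C(5, M)*A(5) + 43) + (-4016 - 2278)) = (-1626 + 20049)*(((21*(1 + 5))*(sqrt(2)*sqrt(5)) + 43) + (-4016 - 2278)) = 18423*(((21*6)*sqrt(10) + 43) - 6294) = 18423*((126*sqrt(10) + 43) - 6294) = 18423*((43 + 126*sqrt(10)) - 6294) = 18423*(-6251 + 126*sqrt(10)) = -115162173 + 2321298*sqrt(10)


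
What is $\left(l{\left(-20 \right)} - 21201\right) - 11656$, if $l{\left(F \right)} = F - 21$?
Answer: $-32898$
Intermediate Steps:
$l{\left(F \right)} = -21 + F$
$\left(l{\left(-20 \right)} - 21201\right) - 11656 = \left(\left(-21 - 20\right) - 21201\right) - 11656 = \left(-41 - 21201\right) - 11656 = -21242 - 11656 = -32898$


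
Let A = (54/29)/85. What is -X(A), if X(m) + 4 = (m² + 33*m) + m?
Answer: 19776244/6076225 ≈ 3.2547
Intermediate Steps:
A = 54/2465 (A = (54*(1/29))*(1/85) = (54/29)*(1/85) = 54/2465 ≈ 0.021907)
X(m) = -4 + m² + 34*m (X(m) = -4 + ((m² + 33*m) + m) = -4 + (m² + 34*m) = -4 + m² + 34*m)
-X(A) = -(-4 + (54/2465)² + 34*(54/2465)) = -(-4 + 2916/6076225 + 108/145) = -1*(-19776244/6076225) = 19776244/6076225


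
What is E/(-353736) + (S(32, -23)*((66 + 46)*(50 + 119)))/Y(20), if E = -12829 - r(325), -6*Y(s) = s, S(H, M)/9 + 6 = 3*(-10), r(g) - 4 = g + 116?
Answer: 1627010180129/884340 ≈ 1.8398e+6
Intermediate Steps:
r(g) = 120 + g (r(g) = 4 + (g + 116) = 4 + (116 + g) = 120 + g)
S(H, M) = -324 (S(H, M) = -54 + 9*(3*(-10)) = -54 + 9*(-30) = -54 - 270 = -324)
Y(s) = -s/6
E = -13274 (E = -12829 - (120 + 325) = -12829 - 1*445 = -12829 - 445 = -13274)
E/(-353736) + (S(32, -23)*((66 + 46)*(50 + 119)))/Y(20) = -13274/(-353736) + (-324*(66 + 46)*(50 + 119))/((-1/6*20)) = -13274*(-1/353736) + (-36288*169)/(-10/3) = 6637/176868 - 324*18928*(-3/10) = 6637/176868 - 6132672*(-3/10) = 6637/176868 + 9199008/5 = 1627010180129/884340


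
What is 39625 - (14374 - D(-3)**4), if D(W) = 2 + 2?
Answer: 25507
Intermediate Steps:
D(W) = 4
39625 - (14374 - D(-3)**4) = 39625 - (14374 - 1*4**4) = 39625 - (14374 - 1*256) = 39625 - (14374 - 256) = 39625 - 1*14118 = 39625 - 14118 = 25507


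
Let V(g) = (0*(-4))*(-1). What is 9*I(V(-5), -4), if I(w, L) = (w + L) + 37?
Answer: 297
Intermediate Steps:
V(g) = 0 (V(g) = 0*(-1) = 0)
I(w, L) = 37 + L + w (I(w, L) = (L + w) + 37 = 37 + L + w)
9*I(V(-5), -4) = 9*(37 - 4 + 0) = 9*33 = 297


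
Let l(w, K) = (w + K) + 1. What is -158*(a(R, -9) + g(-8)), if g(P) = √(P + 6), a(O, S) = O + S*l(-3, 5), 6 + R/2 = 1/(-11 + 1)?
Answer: 30968/5 - 158*I*√2 ≈ 6193.6 - 223.45*I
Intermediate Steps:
l(w, K) = 1 + K + w (l(w, K) = (K + w) + 1 = 1 + K + w)
R = -61/5 (R = -12 + 2/(-11 + 1) = -12 + 2/(-10) = -12 + 2*(-⅒) = -12 - ⅕ = -61/5 ≈ -12.200)
a(O, S) = O + 3*S (a(O, S) = O + S*(1 + 5 - 3) = O + S*3 = O + 3*S)
g(P) = √(6 + P)
-158*(a(R, -9) + g(-8)) = -158*((-61/5 + 3*(-9)) + √(6 - 8)) = -158*((-61/5 - 27) + √(-2)) = -158*(-196/5 + I*√2) = 30968/5 - 158*I*√2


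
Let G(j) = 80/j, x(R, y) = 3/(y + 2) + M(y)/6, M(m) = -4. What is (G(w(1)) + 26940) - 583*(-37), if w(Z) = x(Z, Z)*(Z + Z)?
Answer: 48631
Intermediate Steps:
x(R, y) = -⅔ + 3/(2 + y) (x(R, y) = 3/(y + 2) - 4/6 = 3/(2 + y) - 4*⅙ = 3/(2 + y) - ⅔ = -⅔ + 3/(2 + y))
w(Z) = 2*Z*(5 - 2*Z)/(3*(2 + Z)) (w(Z) = ((5 - 2*Z)/(3*(2 + Z)))*(Z + Z) = ((5 - 2*Z)/(3*(2 + Z)))*(2*Z) = 2*Z*(5 - 2*Z)/(3*(2 + Z)))
(G(w(1)) + 26940) - 583*(-37) = (80/(((⅔)*1*(5 - 2*1)/(2 + 1))) + 26940) - 583*(-37) = (80/(((⅔)*1*(5 - 2)/3)) + 26940) + 21571 = (80/(((⅔)*1*(⅓)*3)) + 26940) + 21571 = (80/(⅔) + 26940) + 21571 = (80*(3/2) + 26940) + 21571 = (120 + 26940) + 21571 = 27060 + 21571 = 48631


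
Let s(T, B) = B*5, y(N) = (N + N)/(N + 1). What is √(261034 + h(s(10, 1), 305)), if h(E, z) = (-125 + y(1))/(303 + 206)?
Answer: √67628886638/509 ≈ 510.91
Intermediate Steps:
y(N) = 2*N/(1 + N) (y(N) = (2*N)/(1 + N) = 2*N/(1 + N))
s(T, B) = 5*B
h(E, z) = -124/509 (h(E, z) = (-125 + 2*1/(1 + 1))/(303 + 206) = (-125 + 2*1/2)/509 = (-125 + 2*1*(½))*(1/509) = (-125 + 1)*(1/509) = -124*1/509 = -124/509)
√(261034 + h(s(10, 1), 305)) = √(261034 - 124/509) = √(132866182/509) = √67628886638/509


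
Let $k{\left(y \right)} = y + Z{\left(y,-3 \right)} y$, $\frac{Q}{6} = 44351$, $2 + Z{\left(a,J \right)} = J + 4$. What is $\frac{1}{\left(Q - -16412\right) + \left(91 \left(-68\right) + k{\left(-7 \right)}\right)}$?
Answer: $\frac{1}{276330} \approx 3.6189 \cdot 10^{-6}$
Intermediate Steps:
$Z{\left(a,J \right)} = 2 + J$ ($Z{\left(a,J \right)} = -2 + \left(J + 4\right) = -2 + \left(4 + J\right) = 2 + J$)
$Q = 266106$ ($Q = 6 \cdot 44351 = 266106$)
$k{\left(y \right)} = 0$ ($k{\left(y \right)} = y + \left(2 - 3\right) y = y - y = 0$)
$\frac{1}{\left(Q - -16412\right) + \left(91 \left(-68\right) + k{\left(-7 \right)}\right)} = \frac{1}{\left(266106 - -16412\right) + \left(91 \left(-68\right) + 0\right)} = \frac{1}{\left(266106 + 16412\right) + \left(-6188 + 0\right)} = \frac{1}{282518 - 6188} = \frac{1}{276330}$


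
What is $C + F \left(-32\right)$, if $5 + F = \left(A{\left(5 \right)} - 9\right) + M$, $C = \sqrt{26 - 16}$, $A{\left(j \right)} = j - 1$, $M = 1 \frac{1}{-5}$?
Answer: $\frac{1632}{5} + \sqrt{10} \approx 329.56$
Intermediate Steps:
$M = - \frac{1}{5}$ ($M = 1 \left(- \frac{1}{5}\right) = - \frac{1}{5} \approx -0.2$)
$A{\left(j \right)} = -1 + j$
$C = \sqrt{10} \approx 3.1623$
$F = - \frac{51}{5}$ ($F = -5 + \left(\left(\left(-1 + 5\right) - 9\right) - \frac{1}{5}\right) = -5 + \left(\left(4 - 9\right) - \frac{1}{5}\right) = -5 - \frac{26}{5} = - \frac{51}{5} \approx -10.2$)
$C + F \left(-32\right) = \sqrt{10} - - \frac{1632}{5} = \sqrt{10} + \frac{1632}{5} = \frac{1632}{5} + \sqrt{10}$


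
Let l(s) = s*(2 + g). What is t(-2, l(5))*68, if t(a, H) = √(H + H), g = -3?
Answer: 68*I*√10 ≈ 215.03*I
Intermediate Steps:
l(s) = -s (l(s) = s*(2 - 3) = s*(-1) = -s)
t(a, H) = √2*√H (t(a, H) = √(2*H) = √2*√H)
t(-2, l(5))*68 = (√2*√(-1*5))*68 = (√2*√(-5))*68 = (√2*(I*√5))*68 = (I*√10)*68 = 68*I*√10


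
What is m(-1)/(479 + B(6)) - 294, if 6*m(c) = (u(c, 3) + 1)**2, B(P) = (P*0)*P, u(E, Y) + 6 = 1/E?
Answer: -140820/479 ≈ -293.99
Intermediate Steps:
u(E, Y) = -6 + 1/E
B(P) = 0 (B(P) = 0*P = 0)
m(c) = (-5 + 1/c)**2/6 (m(c) = ((-6 + 1/c) + 1)**2/6 = (-5 + 1/c)**2/6)
m(-1)/(479 + B(6)) - 294 = ((1/6)*(-1 + 5*(-1))**2/(-1)**2)/(479 + 0) - 294 = ((1/6)*1*(-1 - 5)**2)/479 - 294 = ((1/6)*1*(-6)**2)/479 - 294 = ((1/6)*1*36)/479 - 294 = (1/479)*6 - 294 = 6/479 - 294 = -140820/479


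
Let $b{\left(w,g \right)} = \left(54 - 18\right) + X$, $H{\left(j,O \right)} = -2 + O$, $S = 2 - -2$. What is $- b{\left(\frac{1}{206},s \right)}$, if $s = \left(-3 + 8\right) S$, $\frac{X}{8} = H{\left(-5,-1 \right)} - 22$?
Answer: $164$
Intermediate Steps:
$S = 4$ ($S = 2 + 2 = 4$)
$X = -200$ ($X = 8 \left(\left(-2 - 1\right) - 22\right) = 8 \left(-3 - 22\right) = 8 \left(-25\right) = -200$)
$s = 20$ ($s = \left(-3 + 8\right) 4 = 5 \cdot 4 = 20$)
$b{\left(w,g \right)} = -164$ ($b{\left(w,g \right)} = \left(54 - 18\right) - 200 = 36 - 200 = -164$)
$- b{\left(\frac{1}{206},s \right)} = \left(-1\right) \left(-164\right) = 164$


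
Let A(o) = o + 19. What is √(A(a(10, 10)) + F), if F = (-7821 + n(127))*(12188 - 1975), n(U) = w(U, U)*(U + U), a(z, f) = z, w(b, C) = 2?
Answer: 2*I*√18671910 ≈ 8642.2*I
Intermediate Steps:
A(o) = 19 + o
n(U) = 4*U (n(U) = 2*(U + U) = 2*(2*U) = 4*U)
F = -74687669 (F = (-7821 + 4*127)*(12188 - 1975) = (-7821 + 508)*10213 = -7313*10213 = -74687669)
√(A(a(10, 10)) + F) = √((19 + 10) - 74687669) = √(29 - 74687669) = √(-74687640) = 2*I*√18671910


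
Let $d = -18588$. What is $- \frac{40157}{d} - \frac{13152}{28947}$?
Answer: $\frac{305985101}{179355612} \approx 1.706$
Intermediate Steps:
$- \frac{40157}{d} - \frac{13152}{28947} = - \frac{40157}{-18588} - \frac{13152}{28947} = \left(-40157\right) \left(- \frac{1}{18588}\right) - \frac{4384}{9649} = \frac{40157}{18588} - \frac{4384}{9649} = \frac{305985101}{179355612}$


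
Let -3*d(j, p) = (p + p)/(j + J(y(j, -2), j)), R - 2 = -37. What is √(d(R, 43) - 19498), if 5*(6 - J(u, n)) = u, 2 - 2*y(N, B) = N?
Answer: I*√2084807902/327 ≈ 139.63*I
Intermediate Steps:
R = -35 (R = 2 - 37 = -35)
y(N, B) = 1 - N/2
J(u, n) = 6 - u/5
d(j, p) = -2*p/(3*(29/5 + 11*j/10)) (d(j, p) = -(p + p)/(3*(j + (6 - (1 - j/2)/5))) = -2*p/(3*(j + (6 + (-⅕ + j/10)))) = -2*p/(3*(j + (29/5 + j/10))) = -2*p/(3*(29/5 + 11*j/10)))
√(d(R, 43) - 19498) = √(-20*43/(174 + 33*(-35)) - 19498) = √(-20*43/(174 - 1155) - 19498) = √(-20*43/(-981) - 19498) = √(-20*43*(-1/981) - 19498) = √(860/981 - 19498) = √(-19126678/981) = I*√2084807902/327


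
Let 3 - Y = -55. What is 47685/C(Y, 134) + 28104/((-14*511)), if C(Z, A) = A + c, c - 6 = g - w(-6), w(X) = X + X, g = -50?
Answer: 3316391/7154 ≈ 463.57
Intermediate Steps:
w(X) = 2*X
c = -32 (c = 6 + (-50 - 2*(-6)) = 6 + (-50 - 1*(-12)) = 6 + (-50 + 12) = 6 - 38 = -32)
Y = 58 (Y = 3 - 1*(-55) = 3 + 55 = 58)
C(Z, A) = -32 + A (C(Z, A) = A - 32 = -32 + A)
47685/C(Y, 134) + 28104/((-14*511)) = 47685/(-32 + 134) + 28104/((-14*511)) = 47685/102 + 28104/(-7154) = 47685*(1/102) + 28104*(-1/7154) = 935/2 - 14052/3577 = 3316391/7154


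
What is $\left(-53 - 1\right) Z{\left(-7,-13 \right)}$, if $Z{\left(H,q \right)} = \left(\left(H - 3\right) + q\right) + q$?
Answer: $1944$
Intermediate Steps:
$Z{\left(H,q \right)} = -3 + H + 2 q$ ($Z{\left(H,q \right)} = \left(\left(-3 + H\right) + q\right) + q = \left(-3 + H + q\right) + q = -3 + H + 2 q$)
$\left(-53 - 1\right) Z{\left(-7,-13 \right)} = \left(-53 - 1\right) \left(-3 - 7 + 2 \left(-13\right)\right) = - 54 \left(-3 - 7 - 26\right) = \left(-54\right) \left(-36\right) = 1944$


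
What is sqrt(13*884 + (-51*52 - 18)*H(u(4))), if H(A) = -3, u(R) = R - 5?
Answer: 7*sqrt(398) ≈ 139.65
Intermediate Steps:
u(R) = -5 + R
sqrt(13*884 + (-51*52 - 18)*H(u(4))) = sqrt(13*884 + (-51*52 - 18)*(-3)) = sqrt(11492 + (-2652 - 18)*(-3)) = sqrt(11492 - 2670*(-3)) = sqrt(11492 + 8010) = sqrt(19502) = 7*sqrt(398)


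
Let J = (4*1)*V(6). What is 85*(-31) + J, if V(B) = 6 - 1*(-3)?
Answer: -2599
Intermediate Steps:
V(B) = 9 (V(B) = 6 + 3 = 9)
J = 36 (J = (4*1)*9 = 4*9 = 36)
85*(-31) + J = 85*(-31) + 36 = -2635 + 36 = -2599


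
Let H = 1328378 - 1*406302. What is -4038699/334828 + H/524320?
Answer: -113052112297/10972313560 ≈ -10.303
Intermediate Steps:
H = 922076 (H = 1328378 - 406302 = 922076)
-4038699/334828 + H/524320 = -4038699/334828 + 922076/524320 = -4038699*1/334828 + 922076*(1/524320) = -4038699/334828 + 230519/131080 = -113052112297/10972313560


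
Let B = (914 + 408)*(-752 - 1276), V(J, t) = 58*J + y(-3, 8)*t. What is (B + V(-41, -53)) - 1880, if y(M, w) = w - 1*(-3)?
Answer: -2685857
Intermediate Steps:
y(M, w) = 3 + w (y(M, w) = w + 3 = 3 + w)
V(J, t) = 11*t + 58*J (V(J, t) = 58*J + (3 + 8)*t = 58*J + 11*t = 11*t + 58*J)
B = -2681016 (B = 1322*(-2028) = -2681016)
(B + V(-41, -53)) - 1880 = (-2681016 + (11*(-53) + 58*(-41))) - 1880 = (-2681016 + (-583 - 2378)) - 1880 = (-2681016 - 2961) - 1880 = -2683977 - 1880 = -2685857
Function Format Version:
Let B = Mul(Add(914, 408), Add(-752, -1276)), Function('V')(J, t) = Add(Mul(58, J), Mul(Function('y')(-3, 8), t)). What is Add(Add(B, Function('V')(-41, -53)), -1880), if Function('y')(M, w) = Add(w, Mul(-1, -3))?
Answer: -2685857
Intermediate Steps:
Function('y')(M, w) = Add(3, w) (Function('y')(M, w) = Add(w, 3) = Add(3, w))
Function('V')(J, t) = Add(Mul(11, t), Mul(58, J)) (Function('V')(J, t) = Add(Mul(58, J), Mul(Add(3, 8), t)) = Add(Mul(58, J), Mul(11, t)) = Add(Mul(11, t), Mul(58, J)))
B = -2681016 (B = Mul(1322, -2028) = -2681016)
Add(Add(B, Function('V')(-41, -53)), -1880) = Add(Add(-2681016, Add(Mul(11, -53), Mul(58, -41))), -1880) = Add(Add(-2681016, Add(-583, -2378)), -1880) = Add(Add(-2681016, -2961), -1880) = Add(-2683977, -1880) = -2685857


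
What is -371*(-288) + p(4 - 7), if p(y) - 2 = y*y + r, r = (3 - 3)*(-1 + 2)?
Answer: 106859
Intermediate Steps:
r = 0 (r = 0*1 = 0)
p(y) = 2 + y² (p(y) = 2 + (y*y + 0) = 2 + (y² + 0) = 2 + y²)
-371*(-288) + p(4 - 7) = -371*(-288) + (2 + (4 - 7)²) = 106848 + (2 + (-3)²) = 106848 + (2 + 9) = 106848 + 11 = 106859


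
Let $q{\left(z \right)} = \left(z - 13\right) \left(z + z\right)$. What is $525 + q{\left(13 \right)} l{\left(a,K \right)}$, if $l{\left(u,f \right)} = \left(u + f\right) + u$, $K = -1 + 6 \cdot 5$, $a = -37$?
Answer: $525$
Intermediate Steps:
$K = 29$ ($K = -1 + 30 = 29$)
$l{\left(u,f \right)} = f + 2 u$ ($l{\left(u,f \right)} = \left(f + u\right) + u = f + 2 u$)
$q{\left(z \right)} = 2 z \left(-13 + z\right)$ ($q{\left(z \right)} = \left(-13 + z\right) 2 z = 2 z \left(-13 + z\right)$)
$525 + q{\left(13 \right)} l{\left(a,K \right)} = 525 + 2 \cdot 13 \left(-13 + 13\right) \left(29 + 2 \left(-37\right)\right) = 525 + 2 \cdot 13 \cdot 0 \left(29 - 74\right) = 525 + 0 \left(-45\right) = 525 + 0 = 525$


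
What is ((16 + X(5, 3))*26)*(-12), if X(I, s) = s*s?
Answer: -7800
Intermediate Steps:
X(I, s) = s**2
((16 + X(5, 3))*26)*(-12) = ((16 + 3**2)*26)*(-12) = ((16 + 9)*26)*(-12) = (25*26)*(-12) = 650*(-12) = -7800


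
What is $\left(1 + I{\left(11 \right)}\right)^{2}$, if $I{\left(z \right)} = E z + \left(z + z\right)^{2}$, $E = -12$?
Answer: $124609$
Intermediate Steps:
$I{\left(z \right)} = - 12 z + 4 z^{2}$ ($I{\left(z \right)} = - 12 z + \left(z + z\right)^{2} = - 12 z + \left(2 z\right)^{2} = - 12 z + 4 z^{2}$)
$\left(1 + I{\left(11 \right)}\right)^{2} = \left(1 + 4 \cdot 11 \left(-3 + 11\right)\right)^{2} = \left(1 + 4 \cdot 11 \cdot 8\right)^{2} = \left(1 + 352\right)^{2} = 353^{2} = 124609$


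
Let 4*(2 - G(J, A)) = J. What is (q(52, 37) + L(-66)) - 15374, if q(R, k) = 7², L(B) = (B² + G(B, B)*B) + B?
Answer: -12256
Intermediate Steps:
G(J, A) = 2 - J/4
L(B) = B + B² + B*(2 - B/4) (L(B) = (B² + (2 - B/4)*B) + B = (B² + B*(2 - B/4)) + B = B + B² + B*(2 - B/4))
q(R, k) = 49
(q(52, 37) + L(-66)) - 15374 = (49 + (¾)*(-66)*(4 - 66)) - 15374 = (49 + (¾)*(-66)*(-62)) - 15374 = (49 + 3069) - 15374 = 3118 - 15374 = -12256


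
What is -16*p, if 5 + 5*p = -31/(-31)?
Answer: 64/5 ≈ 12.800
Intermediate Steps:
p = -4/5 (p = -1 + (-31/(-31))/5 = -1 + (-31*(-1/31))/5 = -1 + (1/5)*1 = -1 + 1/5 = -4/5 ≈ -0.80000)
-16*p = -16*(-4/5) = 64/5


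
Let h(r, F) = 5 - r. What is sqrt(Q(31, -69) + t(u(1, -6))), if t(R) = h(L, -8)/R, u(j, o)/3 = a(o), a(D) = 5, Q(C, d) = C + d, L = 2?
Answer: 3*I*sqrt(105)/5 ≈ 6.1482*I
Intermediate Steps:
u(j, o) = 15 (u(j, o) = 3*5 = 15)
t(R) = 3/R (t(R) = (5 - 1*2)/R = (5 - 2)/R = 3/R)
sqrt(Q(31, -69) + t(u(1, -6))) = sqrt((31 - 69) + 3/15) = sqrt(-38 + 3*(1/15)) = sqrt(-38 + 1/5) = sqrt(-189/5) = 3*I*sqrt(105)/5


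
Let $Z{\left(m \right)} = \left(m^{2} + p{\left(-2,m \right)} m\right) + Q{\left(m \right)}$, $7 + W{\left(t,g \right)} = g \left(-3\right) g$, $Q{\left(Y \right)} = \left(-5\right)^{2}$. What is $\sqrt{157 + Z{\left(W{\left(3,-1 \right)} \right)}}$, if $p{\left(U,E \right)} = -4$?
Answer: $\sqrt{322} \approx 17.944$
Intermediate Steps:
$Q{\left(Y \right)} = 25$
$W{\left(t,g \right)} = -7 - 3 g^{2}$ ($W{\left(t,g \right)} = -7 + g \left(-3\right) g = -7 + - 3 g g = -7 - 3 g^{2}$)
$Z{\left(m \right)} = 25 + m^{2} - 4 m$ ($Z{\left(m \right)} = \left(m^{2} - 4 m\right) + 25 = 25 + m^{2} - 4 m$)
$\sqrt{157 + Z{\left(W{\left(3,-1 \right)} \right)}} = \sqrt{157 + \left(25 + \left(-7 - 3 \left(-1\right)^{2}\right)^{2} - 4 \left(-7 - 3 \left(-1\right)^{2}\right)\right)} = \sqrt{157 + \left(25 + \left(-7 - 3\right)^{2} - 4 \left(-7 - 3\right)\right)} = \sqrt{157 + \left(25 + \left(-10\right)^{2} - -40\right)} = \sqrt{157 + \left(25 + 100 + 40\right)} = \sqrt{157 + 165} = \sqrt{322}$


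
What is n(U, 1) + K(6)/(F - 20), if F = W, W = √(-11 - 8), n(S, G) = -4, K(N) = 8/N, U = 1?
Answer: -5108/1257 - 4*I*√19/1257 ≈ -4.0636 - 0.013871*I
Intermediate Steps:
W = I*√19 (W = √(-19) = I*√19 ≈ 4.3589*I)
F = I*√19 ≈ 4.3589*I
n(U, 1) + K(6)/(F - 20) = -4 + (8/6)/(I*√19 - 20) = -4 + (8*(⅙))/(-20 + I*√19) = -4 + (4/3)/(-20 + I*√19) = -4 + 4/(3*(-20 + I*√19))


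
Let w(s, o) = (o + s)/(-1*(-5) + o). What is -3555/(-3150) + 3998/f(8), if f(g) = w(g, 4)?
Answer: 104987/35 ≈ 2999.6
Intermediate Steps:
w(s, o) = (o + s)/(5 + o)
f(g) = 4/9 + g/9 (f(g) = (4 + g)/(5 + 4) = (4 + g)/9 = 4/9 + g/9)
-3555/(-3150) + 3998/f(8) = -3555/(-3150) + 3998/(4/9 + (1/9)*8) = -3555*(-1/3150) + 3998/(4/9 + 8/9) = 79/70 + 3998/(4/3) = 79/70 + 3998*(3/4) = 79/70 + 5997/2 = 104987/35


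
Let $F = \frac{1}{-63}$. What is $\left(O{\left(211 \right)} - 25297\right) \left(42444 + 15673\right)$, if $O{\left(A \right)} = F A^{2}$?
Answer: $- \frac{95209129144}{63} \approx -1.5113 \cdot 10^{9}$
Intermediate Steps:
$F = - \frac{1}{63} \approx -0.015873$
$O{\left(A \right)} = - \frac{A^{2}}{63}$
$\left(O{\left(211 \right)} - 25297\right) \left(42444 + 15673\right) = \left(- \frac{211^{2}}{63} - 25297\right) \left(42444 + 15673\right) = \left(\left(- \frac{1}{63}\right) 44521 - 25297\right) 58117 = \left(- \frac{44521}{63} - 25297\right) 58117 = \left(- \frac{1638232}{63}\right) 58117 = - \frac{95209129144}{63}$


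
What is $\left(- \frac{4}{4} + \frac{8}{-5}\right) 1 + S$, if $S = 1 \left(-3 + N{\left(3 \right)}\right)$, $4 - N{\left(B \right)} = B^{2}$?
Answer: $- \frac{53}{5} \approx -10.6$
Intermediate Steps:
$N{\left(B \right)} = 4 - B^{2}$
$S = -8$ ($S = 1 \left(-3 + \left(4 - 3^{2}\right)\right) = 1 \left(-3 + \left(4 - 9\right)\right) = 1 \left(-3 - 5\right) = 1 \left(-8\right) = -8$)
$\left(- \frac{4}{4} + \frac{8}{-5}\right) 1 + S = \left(- \frac{4}{4} + \frac{8}{-5}\right) 1 - 8 = \left(\left(-4\right) \frac{1}{4} + 8 \left(- \frac{1}{5}\right)\right) 1 - 8 = \left(-1 - \frac{8}{5}\right) 1 - 8 = \left(- \frac{13}{5}\right) 1 - 8 = - \frac{13}{5} - 8 = - \frac{53}{5}$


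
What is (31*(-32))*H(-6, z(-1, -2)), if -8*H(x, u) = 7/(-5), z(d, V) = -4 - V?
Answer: -868/5 ≈ -173.60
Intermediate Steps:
H(x, u) = 7/40 (H(x, u) = -7/(8*(-5)) = -7*(-1)/(8*5) = -⅛*(-7/5) = 7/40)
(31*(-32))*H(-6, z(-1, -2)) = (31*(-32))*(7/40) = -992*7/40 = -868/5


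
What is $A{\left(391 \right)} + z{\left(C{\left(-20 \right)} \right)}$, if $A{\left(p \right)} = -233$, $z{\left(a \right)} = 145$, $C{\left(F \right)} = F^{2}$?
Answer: $-88$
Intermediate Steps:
$A{\left(391 \right)} + z{\left(C{\left(-20 \right)} \right)} = -233 + 145 = -88$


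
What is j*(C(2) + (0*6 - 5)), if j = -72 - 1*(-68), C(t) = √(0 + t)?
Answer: 20 - 4*√2 ≈ 14.343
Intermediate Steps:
C(t) = √t
j = -4 (j = -72 + 68 = -4)
j*(C(2) + (0*6 - 5)) = -4*(√2 + (0*6 - 5)) = -4*(√2 + (0 - 5)) = -4*(√2 - 5) = -4*(-5 + √2) = 20 - 4*√2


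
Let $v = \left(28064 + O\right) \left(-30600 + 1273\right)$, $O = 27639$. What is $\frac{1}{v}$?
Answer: $- \frac{1}{1633601881} \approx -6.1214 \cdot 10^{-10}$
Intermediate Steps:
$v = -1633601881$ ($v = \left(28064 + 27639\right) \left(-30600 + 1273\right) = 55703 \left(-29327\right) = -1633601881$)
$\frac{1}{v} = \frac{1}{-1633601881} = - \frac{1}{1633601881}$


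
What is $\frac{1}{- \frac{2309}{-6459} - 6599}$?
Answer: $- \frac{6459}{42620632} \approx -0.00015155$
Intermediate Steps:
$\frac{1}{- \frac{2309}{-6459} - 6599} = \frac{1}{\left(-2309\right) \left(- \frac{1}{6459}\right) - 6599} = \frac{1}{\frac{2309}{6459} - 6599} = \frac{1}{- \frac{42620632}{6459}} = - \frac{6459}{42620632}$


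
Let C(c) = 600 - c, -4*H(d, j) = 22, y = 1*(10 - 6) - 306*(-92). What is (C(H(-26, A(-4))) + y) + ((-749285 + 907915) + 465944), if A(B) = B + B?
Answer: 1306671/2 ≈ 6.5334e+5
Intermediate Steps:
A(B) = 2*B
y = 28156 (y = 1*4 + 28152 = 4 + 28152 = 28156)
H(d, j) = -11/2 (H(d, j) = -1/4*22 = -11/2)
(C(H(-26, A(-4))) + y) + ((-749285 + 907915) + 465944) = ((600 - 1*(-11/2)) + 28156) + ((-749285 + 907915) + 465944) = ((600 + 11/2) + 28156) + (158630 + 465944) = (1211/2 + 28156) + 624574 = 57523/2 + 624574 = 1306671/2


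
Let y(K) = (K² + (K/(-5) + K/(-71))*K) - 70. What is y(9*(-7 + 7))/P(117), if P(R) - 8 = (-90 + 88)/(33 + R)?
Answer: -5250/599 ≈ -8.7646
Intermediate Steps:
y(K) = -70 + 279*K²/355 (y(K) = (K² + (K*(-⅕) + K*(-1/71))*K) - 70 = (K² + (-K/5 - K/71)*K) - 70 = (K² + (-76*K/355)*K) - 70 = (K² - 76*K²/355) - 70 = 279*K²/355 - 70 = -70 + 279*K²/355)
P(R) = 8 - 2/(33 + R) (P(R) = 8 + (-90 + 88)/(33 + R) = 8 - 2/(33 + R))
y(9*(-7 + 7))/P(117) = (-70 + 279*(9*(-7 + 7))²/355)/((2*(131 + 4*117)/(33 + 117))) = (-70 + 279*(9*0)²/355)/((2*(131 + 468)/150)) = (-70 + (279/355)*0²)/((2*(1/150)*599)) = (-70 + (279/355)*0)/(599/75) = (-70 + 0)*(75/599) = -70*75/599 = -5250/599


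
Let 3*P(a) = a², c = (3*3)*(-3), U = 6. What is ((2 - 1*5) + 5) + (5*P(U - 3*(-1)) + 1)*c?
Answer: -3670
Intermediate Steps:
c = -27 (c = 9*(-3) = -27)
P(a) = a²/3
((2 - 1*5) + 5) + (5*P(U - 3*(-1)) + 1)*c = ((2 - 1*5) + 5) + (5*((6 - 3*(-1))²/3) + 1)*(-27) = ((2 - 5) + 5) + (5*((6 + 3)²/3) + 1)*(-27) = (-3 + 5) + (5*((⅓)*9²) + 1)*(-27) = 2 + (5*((⅓)*81) + 1)*(-27) = 2 + (5*27 + 1)*(-27) = 2 + (135 + 1)*(-27) = 2 + 136*(-27) = 2 - 3672 = -3670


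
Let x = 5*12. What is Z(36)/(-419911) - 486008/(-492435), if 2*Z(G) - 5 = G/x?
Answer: 40815745294/41355774657 ≈ 0.98694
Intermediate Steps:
x = 60
Z(G) = 5/2 + G/120 (Z(G) = 5/2 + (G/60)/2 = 5/2 + G/120)
Z(36)/(-419911) - 486008/(-492435) = (5/2 + (1/120)*36)/(-419911) - 486008/(-492435) = (5/2 + 3/10)*(-1/419911) - 486008*(-1/492435) = (14/5)*(-1/419911) + 486008/492435 = -14/2099555 + 486008/492435 = 40815745294/41355774657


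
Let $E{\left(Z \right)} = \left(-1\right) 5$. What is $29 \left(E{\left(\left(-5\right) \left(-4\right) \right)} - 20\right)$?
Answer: $-725$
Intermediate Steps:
$E{\left(Z \right)} = -5$
$29 \left(E{\left(\left(-5\right) \left(-4\right) \right)} - 20\right) = 29 \left(-5 - 20\right) = 29 \left(-25\right) = -725$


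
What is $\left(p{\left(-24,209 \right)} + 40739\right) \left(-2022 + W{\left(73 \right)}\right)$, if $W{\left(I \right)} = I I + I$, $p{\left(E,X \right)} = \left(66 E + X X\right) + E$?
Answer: $279904560$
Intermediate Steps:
$p{\left(E,X \right)} = X^{2} + 67 E$ ($p{\left(E,X \right)} = \left(66 E + X^{2}\right) + E = \left(X^{2} + 66 E\right) + E = X^{2} + 67 E$)
$W{\left(I \right)} = I + I^{2}$ ($W{\left(I \right)} = I^{2} + I = I + I^{2}$)
$\left(p{\left(-24,209 \right)} + 40739\right) \left(-2022 + W{\left(73 \right)}\right) = \left(\left(209^{2} + 67 \left(-24\right)\right) + 40739\right) \left(-2022 + 73 \left(1 + 73\right)\right) = \left(\left(43681 - 1608\right) + 40739\right) \left(-2022 + 73 \cdot 74\right) = \left(42073 + 40739\right) \left(-2022 + 5402\right) = 82812 \cdot 3380 = 279904560$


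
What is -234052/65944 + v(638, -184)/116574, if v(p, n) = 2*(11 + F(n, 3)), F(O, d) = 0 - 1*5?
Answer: -1136816105/320306494 ≈ -3.5492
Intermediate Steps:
F(O, d) = -5 (F(O, d) = 0 - 5 = -5)
v(p, n) = 12 (v(p, n) = 2*(11 - 5) = 2*6 = 12)
-234052/65944 + v(638, -184)/116574 = -234052/65944 + 12/116574 = -234052*1/65944 + 12*(1/116574) = -58513/16486 + 2/19429 = -1136816105/320306494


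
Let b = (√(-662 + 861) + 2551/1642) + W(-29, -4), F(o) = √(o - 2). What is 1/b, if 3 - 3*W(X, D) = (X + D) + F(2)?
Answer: -36542710/41251611 + 2696164*√199/41251611 ≈ 0.036153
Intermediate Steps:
F(o) = √(-2 + o)
W(X, D) = 1 - D/3 - X/3 (W(X, D) = 1 - ((X + D) + √(-2 + 2))/3 = 1 - ((D + X) + √0)/3 = 1 - ((D + X) + 0)/3 = 1 - (D + X)/3 = 1 + (-D/3 - X/3) = 1 - D/3 - X/3)
b = 22255/1642 + √199 (b = (√(-662 + 861) + 2551/1642) + (1 - ⅓*(-4) - ⅓*(-29)) = (√199 + 2551*(1/1642)) + (1 + 4/3 + 29/3) = (√199 + 2551/1642) + 12 = (2551/1642 + √199) + 12 = 22255/1642 + √199 ≈ 27.660)
1/b = 1/(22255/1642 + √199)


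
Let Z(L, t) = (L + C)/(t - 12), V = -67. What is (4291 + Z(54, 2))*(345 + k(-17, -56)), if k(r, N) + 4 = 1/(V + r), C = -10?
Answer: 613905419/420 ≈ 1.4617e+6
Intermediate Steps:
Z(L, t) = (-10 + L)/(-12 + t) (Z(L, t) = (L - 10)/(t - 12) = (-10 + L)/(-12 + t))
k(r, N) = -4 + 1/(-67 + r)
(4291 + Z(54, 2))*(345 + k(-17, -56)) = (4291 + (-10 + 54)/(-12 + 2))*(345 + (269 - 4*(-17))/(-67 - 17)) = (4291 + 44/(-10))*(345 + (269 + 68)/(-84)) = (4291 - ⅒*44)*(345 - 1/84*337) = (4291 - 22/5)*(345 - 337/84) = (21433/5)*(28643/84) = 613905419/420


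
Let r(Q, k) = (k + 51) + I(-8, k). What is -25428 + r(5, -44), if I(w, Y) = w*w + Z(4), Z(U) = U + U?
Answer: -25349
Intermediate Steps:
Z(U) = 2*U
I(w, Y) = 8 + w**2 (I(w, Y) = w*w + 2*4 = w**2 + 8 = 8 + w**2)
r(Q, k) = 123 + k (r(Q, k) = (k + 51) + (8 + (-8)**2) = (51 + k) + (8 + 64) = (51 + k) + 72 = 123 + k)
-25428 + r(5, -44) = -25428 + (123 - 44) = -25428 + 79 = -25349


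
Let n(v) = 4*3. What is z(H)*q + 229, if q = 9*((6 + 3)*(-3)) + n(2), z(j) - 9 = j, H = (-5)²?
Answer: -7625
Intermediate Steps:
n(v) = 12
H = 25
z(j) = 9 + j
q = -231 (q = 9*((6 + 3)*(-3)) + 12 = 9*(9*(-3)) + 12 = 9*(-27) + 12 = -243 + 12 = -231)
z(H)*q + 229 = (9 + 25)*(-231) + 229 = 34*(-231) + 229 = -7854 + 229 = -7625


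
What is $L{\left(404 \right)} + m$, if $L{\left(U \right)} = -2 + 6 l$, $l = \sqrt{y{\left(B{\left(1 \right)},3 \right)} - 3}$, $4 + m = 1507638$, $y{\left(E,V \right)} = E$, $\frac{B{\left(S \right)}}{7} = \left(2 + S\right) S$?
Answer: $1507632 + 18 \sqrt{2} \approx 1.5077 \cdot 10^{6}$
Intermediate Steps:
$B{\left(S \right)} = 7 S \left(2 + S\right)$ ($B{\left(S \right)} = 7 \left(2 + S\right) S = 7 S \left(2 + S\right)$)
$m = 1507634$ ($m = -4 + 1507638 = 1507634$)
$l = 3 \sqrt{2}$ ($l = \sqrt{7 \cdot 1 \left(2 + 1\right) - 3} = \sqrt{7 \cdot 1 \cdot 3 - 3} = \sqrt{21 - 3} = \sqrt{18} = 3 \sqrt{2} \approx 4.2426$)
$L{\left(U \right)} = -2 + 18 \sqrt{2}$ ($L{\left(U \right)} = -2 + 6 \cdot 3 \sqrt{2} = -2 + 18 \sqrt{2}$)
$L{\left(404 \right)} + m = \left(-2 + 18 \sqrt{2}\right) + 1507634 = 1507632 + 18 \sqrt{2}$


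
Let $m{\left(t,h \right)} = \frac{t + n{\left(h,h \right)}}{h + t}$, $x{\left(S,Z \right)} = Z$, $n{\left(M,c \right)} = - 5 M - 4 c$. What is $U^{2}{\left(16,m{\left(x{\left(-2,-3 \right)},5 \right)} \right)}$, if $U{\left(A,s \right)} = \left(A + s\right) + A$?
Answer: $64$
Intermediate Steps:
$m{\left(t,h \right)} = \frac{t - 9 h}{h + t}$
$U{\left(A,s \right)} = s + 2 A$
$U^{2}{\left(16,m{\left(x{\left(-2,-3 \right)},5 \right)} \right)} = \left(\frac{-3 - 45}{5 - 3} + 2 \cdot 16\right)^{2} = \left(\frac{-3 - 45}{2} + 32\right)^{2} = \left(\frac{1}{2} \left(-48\right) + 32\right)^{2} = \left(-24 + 32\right)^{2} = 8^{2} = 64$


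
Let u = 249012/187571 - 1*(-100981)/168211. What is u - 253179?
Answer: -7988117778509416/31551505481 ≈ -2.5318e+5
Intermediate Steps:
u = 60827664683/31551505481 (u = 249012*(1/187571) + 100981*(1/168211) = 249012/187571 + 100981/168211 = 60827664683/31551505481 ≈ 1.9279)
u - 253179 = 60827664683/31551505481 - 253179 = -7988117778509416/31551505481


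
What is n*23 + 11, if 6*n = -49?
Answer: -1061/6 ≈ -176.83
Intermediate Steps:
n = -49/6 (n = (⅙)*(-49) = -49/6 ≈ -8.1667)
n*23 + 11 = -49/6*23 + 11 = -1127/6 + 11 = -1061/6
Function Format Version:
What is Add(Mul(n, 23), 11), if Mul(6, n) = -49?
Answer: Rational(-1061, 6) ≈ -176.83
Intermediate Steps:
n = Rational(-49, 6) (n = Mul(Rational(1, 6), -49) = Rational(-49, 6) ≈ -8.1667)
Add(Mul(n, 23), 11) = Add(Mul(Rational(-49, 6), 23), 11) = Add(Rational(-1127, 6), 11) = Rational(-1061, 6)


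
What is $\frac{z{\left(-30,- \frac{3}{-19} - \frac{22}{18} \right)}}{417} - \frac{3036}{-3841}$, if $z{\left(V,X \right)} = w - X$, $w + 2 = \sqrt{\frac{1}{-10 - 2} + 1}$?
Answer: $\frac{9385804}{11908269} + \frac{\sqrt{33}}{2502} \approx 0.79047$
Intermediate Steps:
$w = -2 + \frac{\sqrt{33}}{6}$ ($w = -2 + \sqrt{\frac{1}{-10 - 2} + 1} = -2 + \sqrt{\frac{1}{-12} + 1} = -2 + \sqrt{- \frac{1}{12} + 1} = -2 + \sqrt{\frac{11}{12}} = -2 + \frac{\sqrt{33}}{6} \approx -1.0426$)
$z{\left(V,X \right)} = -2 - X + \frac{\sqrt{33}}{6}$ ($z{\left(V,X \right)} = \left(-2 + \frac{\sqrt{33}}{6}\right) - X = -2 - X + \frac{\sqrt{33}}{6}$)
$\frac{z{\left(-30,- \frac{3}{-19} - \frac{22}{18} \right)}}{417} - \frac{3036}{-3841} = \frac{-2 - \left(- \frac{3}{-19} - \frac{22}{18}\right) + \frac{\sqrt{33}}{6}}{417} - \frac{3036}{-3841} = \left(-2 - \left(\left(-3\right) \left(- \frac{1}{19}\right) - \frac{11}{9}\right) + \frac{\sqrt{33}}{6}\right) \frac{1}{417} - - \frac{132}{167} = \left(-2 - \left(\frac{3}{19} - \frac{11}{9}\right) + \frac{\sqrt{33}}{6}\right) \frac{1}{417} + \frac{132}{167} = \left(-2 - - \frac{182}{171} + \frac{\sqrt{33}}{6}\right) \frac{1}{417} + \frac{132}{167} = \left(-2 + \frac{182}{171} + \frac{\sqrt{33}}{6}\right) \frac{1}{417} + \frac{132}{167} = \left(- \frac{160}{171} + \frac{\sqrt{33}}{6}\right) \frac{1}{417} + \frac{132}{167} = \left(- \frac{160}{71307} + \frac{\sqrt{33}}{2502}\right) + \frac{132}{167} = \frac{9385804}{11908269} + \frac{\sqrt{33}}{2502}$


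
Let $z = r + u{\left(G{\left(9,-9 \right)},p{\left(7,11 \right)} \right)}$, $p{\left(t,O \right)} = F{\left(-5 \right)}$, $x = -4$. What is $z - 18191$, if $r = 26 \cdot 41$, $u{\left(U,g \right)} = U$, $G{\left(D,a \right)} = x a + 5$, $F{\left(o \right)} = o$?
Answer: $-17084$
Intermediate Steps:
$G{\left(D,a \right)} = 5 - 4 a$ ($G{\left(D,a \right)} = - 4 a + 5 = 5 - 4 a$)
$p{\left(t,O \right)} = -5$
$r = 1066$
$z = 1107$ ($z = 1066 + \left(5 - -36\right) = 1066 + \left(5 + 36\right) = 1066 + 41 = 1107$)
$z - 18191 = 1107 - 18191 = -17084$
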